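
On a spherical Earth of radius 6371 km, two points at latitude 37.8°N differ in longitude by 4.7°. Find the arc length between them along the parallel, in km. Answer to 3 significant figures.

413 km

Arc length along a parallel = R cos φ · Δλ (with Δλ in radians).
= 6371 × cos 37.8° × (4.7° × π/180) = 6371 × 0.7902 × 0.08203 ≈ 413 km.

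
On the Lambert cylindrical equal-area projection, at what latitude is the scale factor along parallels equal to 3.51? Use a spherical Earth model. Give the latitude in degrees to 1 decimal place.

73.4°

The Lambert cylindrical equal-area projection is the cylindrical equal-area projection with its standard parallel at the equator (φ₀ = 0). For cylindrical equal-area with standard parallel φ₀, h = cos φ / cos φ₀ and k = cos φ₀ / cos φ, so h·k = 1.
k = cos φ₀ / cos φ = 3.51  ⇒  cos φ = cos 0° / 3.51 = 0.2849.
φ = arccos(0.2849) ≈ 73.4°.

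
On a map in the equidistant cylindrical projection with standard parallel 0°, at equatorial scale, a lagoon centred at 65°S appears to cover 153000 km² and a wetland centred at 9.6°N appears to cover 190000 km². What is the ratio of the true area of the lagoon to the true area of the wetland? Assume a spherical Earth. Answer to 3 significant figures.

Plate carrée has h = 1 and k = sec φ, giving areal scale sec φ; true area = (apparent area) · cos φ.
True area of lagoon: 153000 × cos(65°) = 153000 × 0.4226 = 64660 km².
True area of wetland: 190000 × cos(9.6°) = 190000 × 0.9860 = 187300 km².
Ratio = 64660 / 187300 ≈ 0.345.

0.345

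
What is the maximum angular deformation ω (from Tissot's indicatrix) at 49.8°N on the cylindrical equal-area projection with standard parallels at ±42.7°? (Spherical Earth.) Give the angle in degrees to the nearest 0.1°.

14.8°

For cylindrical equal-area with standard parallel φ₀, h = cos φ / cos φ₀ and k = cos φ₀ / cos φ, so h·k = 1.
At 49.8°: h = 0.8783, k = 1.139; principal scales a = 1.139, b = 0.8783.
sin(ω/2) = (a − b)/(a + b) = 0.2603/2.017 = 0.1291, so ω = 2 arcsin(0.1291) ≈ 14.8°.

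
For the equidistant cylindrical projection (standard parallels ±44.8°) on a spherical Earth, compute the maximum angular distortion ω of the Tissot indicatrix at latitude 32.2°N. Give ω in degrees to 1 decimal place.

In the equirectangular projection with standard parallel φ₀ = 44.8° (x = Rλ cos φ₀, y = Rφ), meridians are true-scale (h = 1) and the parallel scale is k = cos φ₀ / cos φ.
At 32.2°: h = 1.000, k = 0.8385; principal scales a = 1.000, b = 0.8385.
sin(ω/2) = (a − b)/(a + b) = 0.1615/1.839 = 0.08782, so ω = 2 arcsin(0.08782) ≈ 10.1°.

10.1°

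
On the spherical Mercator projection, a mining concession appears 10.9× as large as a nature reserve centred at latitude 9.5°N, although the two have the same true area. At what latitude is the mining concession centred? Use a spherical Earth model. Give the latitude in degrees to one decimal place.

On Mercator, (apparent₁)/(apparent₂) = sec²φ₁ / sec²φ₂ when true areas are equal.
cos²φ₂ / cos²φ₁ = 10.9  ⇒  cos φ₁ = cos 9.5° / √10.9 = 0.9863/3.302 = 0.2987.
φ₁ = arccos(0.2987) ≈ 72.6°.

72.6°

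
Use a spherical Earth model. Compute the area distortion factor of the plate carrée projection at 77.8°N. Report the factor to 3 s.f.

In the plate carrée (x = Rλ, y = Rφ), meridians are true-scale (h = 1) and parallels are stretched by k = sec φ.
Areal scale = h·k = 1 × sec φ; at 77.8°, h = 1.000, k = 4.732, so h·k = 4.732.

4.73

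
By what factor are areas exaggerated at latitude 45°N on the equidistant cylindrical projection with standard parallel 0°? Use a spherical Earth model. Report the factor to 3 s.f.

1.41

For the equirectangular projection with φ₀ = 0 (plate carrée), h = 1 along meridians and k = sec φ along parallels.
Areal scale = h·k = 1 × sec φ; at 45°, h = 1.000, k = 1.414, so h·k = 1.414.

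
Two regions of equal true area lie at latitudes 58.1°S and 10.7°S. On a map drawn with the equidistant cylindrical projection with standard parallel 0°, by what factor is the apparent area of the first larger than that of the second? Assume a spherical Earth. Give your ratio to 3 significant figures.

For the equirectangular projection with φ₀ = 0 (plate carrée), h = 1 along meridians and k = sec φ along parallels.
Areal scale at 58.1°: h·k = 1.000 × 1.892 = 1.892.
Areal scale at 10.7°: h·k = 1.000 × 1.018 = 1.018.
Ratio = 1.892/1.018 ≈ 1.86.

1.86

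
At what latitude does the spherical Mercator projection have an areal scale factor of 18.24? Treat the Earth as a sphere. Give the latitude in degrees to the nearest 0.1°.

76.5°

Mercator areal scale is sec²φ.
sec²φ = 18.24  ⇒  cos²φ = 0.05482  ⇒  cos φ = 0.2341.
φ = arccos(0.2341) ≈ 76.5°.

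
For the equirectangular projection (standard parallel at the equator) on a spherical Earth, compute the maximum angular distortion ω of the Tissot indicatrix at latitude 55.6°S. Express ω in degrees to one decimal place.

32.3°

In the plate carrée (x = Rλ, y = Rφ), meridians are true-scale (h = 1) and parallels are stretched by k = sec φ.
At 55.6°: h = 1.000, k = 1.770; principal scales a = 1.770, b = 1.000.
sin(ω/2) = (a − b)/(a + b) = 0.7700/2.770 = 0.2780, so ω = 2 arcsin(0.2780) ≈ 32.3°.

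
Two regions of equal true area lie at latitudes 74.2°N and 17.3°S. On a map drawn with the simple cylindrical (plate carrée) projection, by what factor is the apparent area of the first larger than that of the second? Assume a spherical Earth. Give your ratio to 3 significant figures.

In the plate carrée (x = Rλ, y = Rφ), meridians are true-scale (h = 1) and parallels are stretched by k = sec φ.
Areal scale at 74.2°: h·k = 1.000 × 3.673 = 3.673.
Areal scale at 17.3°: h·k = 1.000 × 1.047 = 1.047.
Ratio = 3.673/1.047 ≈ 3.51.

3.51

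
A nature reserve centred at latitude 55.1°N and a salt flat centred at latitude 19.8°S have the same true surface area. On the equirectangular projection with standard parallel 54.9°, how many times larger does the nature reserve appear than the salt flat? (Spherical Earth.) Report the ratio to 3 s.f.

In the equirectangular projection with standard parallel φ₀ = 54.9° (x = Rλ cos φ₀, y = Rφ), meridians are true-scale (h = 1) and the parallel scale is k = cos φ₀ / cos φ.
Areal scale at 55.1°: h·k = 1.000 × 1.005 = 1.005.
Areal scale at 19.8°: h·k = 1.000 × 0.6111 = 0.6111.
Ratio = 1.005/0.6111 ≈ 1.64.

1.64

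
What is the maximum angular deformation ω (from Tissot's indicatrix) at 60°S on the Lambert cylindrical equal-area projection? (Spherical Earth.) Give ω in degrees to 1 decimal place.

73.7°

The Lambert cylindrical equal-area projection is the cylindrical equal-area projection with its standard parallel at the equator (φ₀ = 0). For cylindrical equal-area with standard parallel φ₀, h = cos φ / cos φ₀ and k = cos φ₀ / cos φ, so h·k = 1.
At 60°: h = 0.5000, k = 2.000; principal scales a = 2.000, b = 0.5000.
sin(ω/2) = (a − b)/(a + b) = 1.500/2.500 = 0.6000, so ω = 2 arcsin(0.6000) ≈ 73.7°.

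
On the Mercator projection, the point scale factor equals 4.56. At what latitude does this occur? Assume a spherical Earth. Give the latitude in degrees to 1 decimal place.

Mercator scale is k = sec φ = 1/cos φ.
1/cos φ = 4.56  ⇒  cos φ = 0.2193  ⇒  φ = arccos(0.2193) ≈ 77.3°.

77.3°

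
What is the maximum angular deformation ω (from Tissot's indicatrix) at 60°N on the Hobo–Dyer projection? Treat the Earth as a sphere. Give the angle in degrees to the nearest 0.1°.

Hobo–Dyer is a cylindrical equal-area projection with standard parallels at ±37.5°. A cylindrical equal-area projection with standard parallel φ₀ has meridian scale h = cos φ / cos φ₀ and parallel scale k = cos φ₀ / cos φ (so areas are preserved, h·k = 1).
At 60°: h = 0.6302, k = 1.587; principal scales a = 1.587, b = 0.6302.
sin(ω/2) = (a − b)/(a + b) = 0.9565/2.217 = 0.4314, so ω = 2 arcsin(0.4314) ≈ 51.1°.

51.1°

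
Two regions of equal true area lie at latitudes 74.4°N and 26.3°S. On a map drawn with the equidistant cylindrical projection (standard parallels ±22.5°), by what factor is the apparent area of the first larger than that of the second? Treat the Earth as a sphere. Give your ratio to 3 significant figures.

With standard parallel φ₀ = 22.5°, the equirectangular projection gives x = Rλ cos φ₀, y = Rφ, so h = 1 and k = cos 22.5° / cos φ.
Areal scale at 74.4°: h·k = 1.000 × 3.436 = 3.436.
Areal scale at 26.3°: h·k = 1.000 × 1.031 = 1.031.
Ratio = 3.436/1.031 ≈ 3.33.

3.33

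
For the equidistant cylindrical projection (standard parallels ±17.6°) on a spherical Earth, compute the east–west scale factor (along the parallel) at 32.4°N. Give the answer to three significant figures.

The equidistant cylindrical projection with φ₀ = 17.6° has h = 1 (meridians true) and k = cos φ₀ / cos φ along parallels.
k = cos 17.6° / cos 32.4° = 0.9532/0.8443 = 1.129.

1.13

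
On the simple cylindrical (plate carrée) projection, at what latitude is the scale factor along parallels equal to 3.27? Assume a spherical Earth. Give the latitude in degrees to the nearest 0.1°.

Plate carrée: h = 1, k = sec φ along parallels.
sec φ = 3.27  ⇒  cos φ = 0.3058  ⇒  φ ≈ 72.2°.

72.2°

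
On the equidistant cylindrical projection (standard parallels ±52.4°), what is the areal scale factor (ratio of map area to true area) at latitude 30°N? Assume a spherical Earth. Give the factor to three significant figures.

In the equirectangular projection with standard parallel φ₀ = 52.4° (x = Rλ cos φ₀, y = Rφ), meridians are true-scale (h = 1) and the parallel scale is k = cos φ₀ / cos φ.
Areal scale = h·k = 1 × cos φ₀ / cos φ; at 30°, h = 1.000, k = 0.7045, so h·k = 0.7045.

0.705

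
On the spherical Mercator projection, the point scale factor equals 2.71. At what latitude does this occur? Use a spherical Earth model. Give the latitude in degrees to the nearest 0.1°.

68.3°

Mercator scale is k = sec φ = 1/cos φ.
1/cos φ = 2.71  ⇒  cos φ = 0.3690  ⇒  φ = arccos(0.3690) ≈ 68.3°.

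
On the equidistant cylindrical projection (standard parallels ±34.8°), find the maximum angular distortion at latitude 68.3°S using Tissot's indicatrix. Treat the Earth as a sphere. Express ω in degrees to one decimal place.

44.5°

With standard parallel φ₀ = 34.8°, the equirectangular projection gives x = Rλ cos φ₀, y = Rφ, so h = 1 and k = cos 34.8° / cos φ.
At 68.3°: h = 1.000, k = 2.221; principal scales a = 2.221, b = 1.000.
sin(ω/2) = (a − b)/(a + b) = 1.221/3.221 = 0.3790, so ω = 2 arcsin(0.3790) ≈ 44.5°.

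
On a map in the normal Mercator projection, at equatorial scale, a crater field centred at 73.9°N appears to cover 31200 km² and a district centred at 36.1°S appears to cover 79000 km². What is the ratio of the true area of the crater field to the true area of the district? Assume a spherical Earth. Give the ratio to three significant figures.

Mercator's areal exaggeration is sec²φ; hence true area = (apparent area) · cos²φ.
True area of crater field: 31200 × cos²(73.9°) = 31200 × 0.07690 = 2399 km².
True area of district: 79000 × cos²(36.1°) = 79000 × 0.6528 = 51570 km².
Ratio = 2399 / 51570 ≈ 0.0465.

0.0465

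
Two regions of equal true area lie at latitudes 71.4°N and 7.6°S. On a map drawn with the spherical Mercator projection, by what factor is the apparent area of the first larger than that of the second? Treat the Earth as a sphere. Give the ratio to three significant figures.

Mercator is conformal with k = sec φ, so areal scale = k² = sec²φ.
At 71.4°: sec²(71.4°) = 1/0.3190² = 9.829.
At 7.6°: sec²(7.6°) = 1/0.9912² = 1.018.
Ratio = 9.829/1.018 = cos²(7.6°)/cos²(71.4°) ≈ 9.66.

9.66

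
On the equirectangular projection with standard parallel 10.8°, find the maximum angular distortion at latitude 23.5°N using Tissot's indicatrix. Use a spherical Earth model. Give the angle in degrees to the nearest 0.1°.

3.9°

In the equirectangular projection with standard parallel φ₀ = 10.8° (x = Rλ cos φ₀, y = Rφ), meridians are true-scale (h = 1) and the parallel scale is k = cos φ₀ / cos φ.
At 23.5°: h = 1.000, k = 1.071; principal scales a = 1.071, b = 1.000.
sin(ω/2) = (a − b)/(a + b) = 0.07113/2.071 = 0.03434, so ω = 2 arcsin(0.03434) ≈ 3.9°.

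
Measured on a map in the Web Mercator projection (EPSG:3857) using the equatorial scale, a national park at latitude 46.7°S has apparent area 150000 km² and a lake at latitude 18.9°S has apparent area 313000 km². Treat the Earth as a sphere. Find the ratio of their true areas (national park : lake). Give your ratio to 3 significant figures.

On Mercator the areal scale is sec²φ, so true area = apparent × cos²φ.
True area of national park: 150000 × cos²(46.7°) = 150000 × 0.4703 = 70550 km².
True area of lake: 313000 × cos²(18.9°) = 313000 × 0.8951 = 280200 km².
Ratio = 70550 / 280200 ≈ 0.252.

0.252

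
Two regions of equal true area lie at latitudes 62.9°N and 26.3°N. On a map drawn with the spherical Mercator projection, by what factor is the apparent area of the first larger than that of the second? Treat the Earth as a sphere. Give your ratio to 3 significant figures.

Mercator areal scale is sec²φ.
At 62.9°: sec²(62.9°) = 1/0.4555² = 4.819.
At 26.3°: sec²(26.3°) = 1/0.8965² = 1.244.
Ratio = 4.819/1.244 = cos²(26.3°)/cos²(62.9°) ≈ 3.87.

3.87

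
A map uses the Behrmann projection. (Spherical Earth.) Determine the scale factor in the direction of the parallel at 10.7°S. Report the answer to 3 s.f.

0.881

The Behrmann projection is cylindrical equal-area with φ₀ = 30°. For cylindrical equal-area with standard parallel φ₀, h = cos φ / cos φ₀ and k = cos φ₀ / cos φ, so h·k = 1.
k = cos 30° / cos 10.7° = 0.8660/0.9826 = 0.8813.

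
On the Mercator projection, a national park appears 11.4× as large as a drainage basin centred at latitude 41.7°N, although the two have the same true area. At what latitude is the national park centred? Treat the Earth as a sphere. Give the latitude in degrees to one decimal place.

77.2°

For equal true areas on Mercator, apparent areas scale as sec²φ, so the ratio is cos²φ₂ / cos²φ₁.
cos²φ₂ / cos²φ₁ = 11.4  ⇒  cos φ₁ = cos 41.7° / √11.4 = 0.7466/3.376 = 0.2211.
φ₁ = arccos(0.2211) ≈ 77.2°.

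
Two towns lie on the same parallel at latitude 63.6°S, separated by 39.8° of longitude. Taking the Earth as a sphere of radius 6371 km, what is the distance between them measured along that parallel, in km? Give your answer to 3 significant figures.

1970 km

Arc length along a parallel = R cos φ · Δλ (with Δλ in radians).
= 6371 × cos 63.6° × (39.8° × π/180) = 6371 × 0.4446 × 0.6946 ≈ 1970 km.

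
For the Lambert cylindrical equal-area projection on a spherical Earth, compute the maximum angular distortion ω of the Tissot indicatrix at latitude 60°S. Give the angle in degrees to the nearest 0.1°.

73.7°

The Lambert cylindrical equal-area projection is the cylindrical equal-area projection with its standard parallel at the equator (φ₀ = 0). Cylindrical equal-area (φ₀ = 0°): h = cos φ / cos 0° along meridians, k = cos 0° / cos φ along parallels; h·k = 1.
At 60°: h = 0.5000, k = 2.000; principal scales a = 2.000, b = 0.5000.
sin(ω/2) = (a − b)/(a + b) = 1.500/2.500 = 0.6000, so ω = 2 arcsin(0.6000) ≈ 73.7°.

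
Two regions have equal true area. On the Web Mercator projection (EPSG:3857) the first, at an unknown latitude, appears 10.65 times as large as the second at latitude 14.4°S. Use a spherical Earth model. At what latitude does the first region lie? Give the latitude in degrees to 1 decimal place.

72.7°

For equal true areas on Mercator, apparent areas scale as sec²φ, so the ratio is cos²φ₂ / cos²φ₁.
cos²φ₂ / cos²φ₁ = 10.65  ⇒  cos φ₁ = cos 14.4° / √10.65 = 0.9686/3.263 = 0.2968.
φ₁ = arccos(0.2968) ≈ 72.7°.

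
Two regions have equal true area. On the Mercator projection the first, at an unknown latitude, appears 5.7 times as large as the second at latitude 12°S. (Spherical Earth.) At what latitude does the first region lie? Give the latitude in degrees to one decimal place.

65.8°

For equal true areas on Mercator, apparent areas scale as sec²φ, so the ratio is cos²φ₂ / cos²φ₁.
cos²φ₂ / cos²φ₁ = 5.7  ⇒  cos φ₁ = cos 12° / √5.7 = 0.9781/2.387 = 0.4097.
φ₁ = arccos(0.4097) ≈ 65.8°.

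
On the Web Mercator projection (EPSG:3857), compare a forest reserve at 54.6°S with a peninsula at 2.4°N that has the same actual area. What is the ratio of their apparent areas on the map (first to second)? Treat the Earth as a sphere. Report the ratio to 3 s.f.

2.97

On Mercator, area is exaggerated by sec²φ = 1/cos²φ.
At 54.6°: sec²(54.6°) = 1/0.5793² = 2.980.
At 2.4°: sec²(2.4°) = 1/0.9991² = 1.002.
Ratio = 2.980/1.002 = cos²(2.4°)/cos²(54.6°) ≈ 2.97.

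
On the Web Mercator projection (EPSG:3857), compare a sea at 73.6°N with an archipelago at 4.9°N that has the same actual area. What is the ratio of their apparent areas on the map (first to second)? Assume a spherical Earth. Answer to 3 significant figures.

12.5

Mercator is conformal with k = sec φ, so areal scale = k² = sec²φ.
At 73.6°: sec²(73.6°) = 1/0.2823² = 12.54.
At 4.9°: sec²(4.9°) = 1/0.9963² = 1.007.
Ratio = 12.54/1.007 = cos²(4.9°)/cos²(73.6°) ≈ 12.5.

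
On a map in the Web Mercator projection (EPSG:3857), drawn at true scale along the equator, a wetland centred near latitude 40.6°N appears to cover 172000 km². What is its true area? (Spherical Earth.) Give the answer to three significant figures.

99200 km²

For Mercator, h = k = sec φ (a conformal cylindrical projection has a single point scale, 1/cos φ).
Areal scale = k² = sec²φ = 1/cos²(40.6°) = 1/0.7593² = 1.735.
True area = apparent / (areal scale) = 172000 / 1.735 ≈ 99200 km².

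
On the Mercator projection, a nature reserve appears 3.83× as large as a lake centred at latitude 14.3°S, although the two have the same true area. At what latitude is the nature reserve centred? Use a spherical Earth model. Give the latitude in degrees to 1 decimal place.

60.3°

On Mercator, (apparent₁)/(apparent₂) = sec²φ₁ / sec²φ₂ when true areas are equal.
cos²φ₂ / cos²φ₁ = 3.83  ⇒  cos φ₁ = cos 14.3° / √3.83 = 0.9690/1.957 = 0.4951.
φ₁ = arccos(0.4951) ≈ 60.3°.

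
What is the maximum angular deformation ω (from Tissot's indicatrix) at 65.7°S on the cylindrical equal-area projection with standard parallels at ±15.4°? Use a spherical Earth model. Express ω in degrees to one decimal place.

87.5°

Cylindrical equal-area (φ₀ = 15.4°): h = cos φ / cos 15.4° along meridians, k = cos 15.4° / cos φ along parallels; h·k = 1.
At 65.7°: h = 0.4268, k = 2.343; principal scales a = 2.343, b = 0.4268.
sin(ω/2) = (a − b)/(a + b) = 1.916/2.770 = 0.6918, so ω = 2 arcsin(0.6918) ≈ 87.5°.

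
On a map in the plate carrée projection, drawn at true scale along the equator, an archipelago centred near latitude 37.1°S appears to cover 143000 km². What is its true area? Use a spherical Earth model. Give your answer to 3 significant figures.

114000 km²

For the equirectangular projection with φ₀ = 0 (plate carrée), h = 1 along meridians and k = sec φ along parallels.
Areal scale = h·k = 1 × sec φ; at 37.1°, h = 1.000, k = 1.254, so h·k = 1.254.
True area = apparent / (areal scale) = 143000 / 1.254 ≈ 114000 km².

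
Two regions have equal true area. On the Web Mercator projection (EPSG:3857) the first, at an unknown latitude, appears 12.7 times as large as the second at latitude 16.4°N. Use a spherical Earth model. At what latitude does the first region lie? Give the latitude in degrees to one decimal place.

Mercator areal scale is sec²φ, so apparent-area ratio = sec²φ₁ / sec²φ₂ = cos²φ₂ / cos²φ₁.
cos²φ₂ / cos²φ₁ = 12.7  ⇒  cos φ₁ = cos 16.4° / √12.7 = 0.9593/3.564 = 0.2692.
φ₁ = arccos(0.2692) ≈ 74.4°.

74.4°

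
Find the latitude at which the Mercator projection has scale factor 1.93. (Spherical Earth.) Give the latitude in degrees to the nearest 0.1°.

Mercator scale is k = sec φ = 1/cos φ.
1/cos φ = 1.93  ⇒  cos φ = 0.5181  ⇒  φ = arccos(0.5181) ≈ 58.8°.

58.8°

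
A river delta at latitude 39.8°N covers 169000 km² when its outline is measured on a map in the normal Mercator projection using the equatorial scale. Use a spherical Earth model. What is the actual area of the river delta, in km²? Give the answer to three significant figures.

Mercator is conformal, so the point scale is isotropic: h = k = sec φ = 1/cos φ.
Areal scale = k² = sec²φ = 1/cos²(39.8°) = 1/0.7683² = 1.694.
True area = apparent / (areal scale) = 169000 / 1.694 ≈ 99800 km².

99800 km²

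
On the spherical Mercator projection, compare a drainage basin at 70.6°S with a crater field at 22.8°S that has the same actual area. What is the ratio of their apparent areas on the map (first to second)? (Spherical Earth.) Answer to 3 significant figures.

7.70

Mercator is conformal with k = sec φ, so areal scale = k² = sec²φ.
At 70.6°: sec²(70.6°) = 1/0.3322² = 9.064.
At 22.8°: sec²(22.8°) = 1/0.9219² = 1.177.
Ratio = 9.064/1.177 = cos²(22.8°)/cos²(70.6°) ≈ 7.70.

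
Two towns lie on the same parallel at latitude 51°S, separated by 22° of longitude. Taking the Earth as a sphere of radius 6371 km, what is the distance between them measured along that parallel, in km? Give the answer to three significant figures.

Arc length along a parallel = R cos φ · Δλ (with Δλ in radians).
= 6371 × cos 51° × (22° × π/180) = 6371 × 0.6293 × 0.3840 ≈ 1540 km.

1540 km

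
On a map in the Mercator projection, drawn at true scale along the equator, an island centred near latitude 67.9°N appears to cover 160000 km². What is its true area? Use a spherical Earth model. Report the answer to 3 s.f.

22600 km²

For Mercator, h = k = sec φ (a conformal cylindrical projection has a single point scale, 1/cos φ).
Areal scale = k² = sec²φ = 1/cos²(67.9°) = 1/0.3762² = 7.065.
True area = apparent / (areal scale) = 160000 / 7.065 ≈ 22600 km².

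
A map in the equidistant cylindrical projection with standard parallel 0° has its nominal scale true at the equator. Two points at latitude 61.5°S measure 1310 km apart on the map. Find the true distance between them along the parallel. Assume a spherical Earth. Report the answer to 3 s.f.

For the equirectangular projection with φ₀ = 0 (plate carrée), h = 1 along meridians and k = sec φ along parallels.
Along the parallel at 61.5°, map distances are exaggerated by k = sec 61.5° = 2.096.
True distance = 1310 / 2.096 = 1310 × cos 61.5° ≈ 625 km.

625 km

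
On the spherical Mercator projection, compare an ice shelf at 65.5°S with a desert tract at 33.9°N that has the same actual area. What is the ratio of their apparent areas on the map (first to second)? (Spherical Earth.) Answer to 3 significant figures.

Mercator areal scale is sec²φ.
At 65.5°: sec²(65.5°) = 1/0.4147² = 5.815.
At 33.9°: sec²(33.9°) = 1/0.8300² = 1.452.
Ratio = 5.815/1.452 = cos²(33.9°)/cos²(65.5°) ≈ 4.01.

4.01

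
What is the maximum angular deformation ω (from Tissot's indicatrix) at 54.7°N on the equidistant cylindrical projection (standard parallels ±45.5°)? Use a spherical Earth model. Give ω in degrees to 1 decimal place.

11.0°

In the equirectangular projection with standard parallel φ₀ = 45.5° (x = Rλ cos φ₀, y = Rφ), meridians are true-scale (h = 1) and the parallel scale is k = cos φ₀ / cos φ.
At 54.7°: h = 1.000, k = 1.213; principal scales a = 1.213, b = 1.000.
sin(ω/2) = (a − b)/(a + b) = 0.2129/2.213 = 0.09623, so ω = 2 arcsin(0.09623) ≈ 11.0°.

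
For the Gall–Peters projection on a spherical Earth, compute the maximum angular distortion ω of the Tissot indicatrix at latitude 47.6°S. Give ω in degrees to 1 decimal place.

5.4°

Gall–Peters is a cylindrical equal-area projection with standard parallels at ±45°. For cylindrical equal-area with standard parallel φ₀, h = cos φ / cos φ₀ and k = cos φ₀ / cos φ, so h·k = 1.
At 47.6°: h = 0.9536, k = 1.049; principal scales a = 1.049, b = 0.9536.
sin(ω/2) = (a − b)/(a + b) = 0.09504/2.002 = 0.04747, so ω = 2 arcsin(0.04747) ≈ 5.4°.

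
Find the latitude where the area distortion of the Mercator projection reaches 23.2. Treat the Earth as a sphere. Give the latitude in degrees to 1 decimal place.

Mercator areal scale is sec²φ.
sec²φ = 23.2  ⇒  cos²φ = 0.04310  ⇒  cos φ = 0.2076.
φ = arccos(0.2076) ≈ 78.0°.

78.0°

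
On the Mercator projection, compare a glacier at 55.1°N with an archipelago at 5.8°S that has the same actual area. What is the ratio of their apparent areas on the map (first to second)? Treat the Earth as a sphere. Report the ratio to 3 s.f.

3.02

Mercator is conformal with k = sec φ, so areal scale = k² = sec²φ.
At 55.1°: sec²(55.1°) = 1/0.5721² = 3.055.
At 5.8°: sec²(5.8°) = 1/0.9949² = 1.010.
Ratio = 3.055/1.010 = cos²(5.8°)/cos²(55.1°) ≈ 3.02.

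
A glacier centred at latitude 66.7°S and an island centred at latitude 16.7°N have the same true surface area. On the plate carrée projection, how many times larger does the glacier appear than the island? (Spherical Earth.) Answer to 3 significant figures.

2.42

In the plate carrée (x = Rλ, y = Rφ), meridians are true-scale (h = 1) and parallels are stretched by k = sec φ.
Areal scale at 66.7°: h·k = 1.000 × 2.528 = 2.528.
Areal scale at 16.7°: h·k = 1.000 × 1.044 = 1.044.
Ratio = 2.528/1.044 ≈ 2.42.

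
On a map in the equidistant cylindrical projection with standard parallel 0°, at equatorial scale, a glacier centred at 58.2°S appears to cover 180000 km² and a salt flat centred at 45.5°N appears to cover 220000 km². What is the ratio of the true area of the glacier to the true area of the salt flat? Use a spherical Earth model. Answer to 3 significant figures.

Plate carrée has h = 1 and k = sec φ, giving areal scale sec φ; true area = (apparent area) · cos φ.
True area of glacier: 180000 × cos(58.2°) = 180000 × 0.5270 = 94850 km².
True area of salt flat: 220000 × cos(45.5°) = 220000 × 0.7009 = 154200 km².
Ratio = 94850 / 154200 ≈ 0.615.

0.615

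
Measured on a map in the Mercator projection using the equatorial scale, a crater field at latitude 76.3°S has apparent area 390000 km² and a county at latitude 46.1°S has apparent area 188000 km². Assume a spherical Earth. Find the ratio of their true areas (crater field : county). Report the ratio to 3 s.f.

0.242

Mercator's areal exaggeration is sec²φ; hence true area = (apparent area) · cos²φ.
True area of crater field: 390000 × cos²(76.3°) = 390000 × 0.05609 = 21880 km².
True area of county: 188000 × cos²(46.1°) = 188000 × 0.4808 = 90390 km².
Ratio = 21880 / 90390 ≈ 0.242.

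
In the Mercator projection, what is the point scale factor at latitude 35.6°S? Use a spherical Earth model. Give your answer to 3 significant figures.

1.23

The Mercator projection is conformal; its linear scale factor is the same in every direction and equals sec φ = 1/cos φ.
k = 1/cos 35.6° = 1/0.8131 = 1.230.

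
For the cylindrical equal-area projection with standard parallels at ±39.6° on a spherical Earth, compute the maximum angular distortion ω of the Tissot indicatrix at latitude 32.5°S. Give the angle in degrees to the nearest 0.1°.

Cylindrical equal-area (φ₀ = 39.6°): h = cos φ / cos 39.6° along meridians, k = cos 39.6° / cos φ along parallels; h·k = 1.
At 32.5°: h = 1.095, k = 0.9136; principal scales a = 1.095, b = 0.9136.
sin(ω/2) = (a − b)/(a + b) = 0.1810/2.008 = 0.09013, so ω = 2 arcsin(0.09013) ≈ 10.3°.

10.3°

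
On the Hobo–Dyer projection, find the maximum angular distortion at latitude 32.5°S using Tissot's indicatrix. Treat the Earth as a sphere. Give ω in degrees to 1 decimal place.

7.0°

Hobo–Dyer is a cylindrical equal-area projection with standard parallels at ±37.5°. Cylindrical equal-area (φ₀ = 37.5°): h = cos φ / cos 37.5° along meridians, k = cos 37.5° / cos φ along parallels; h·k = 1.
At 32.5°: h = 1.063, k = 0.9407; principal scales a = 1.063, b = 0.9407.
sin(ω/2) = (a − b)/(a + b) = 0.1224/2.004 = 0.06109, so ω = 2 arcsin(0.06109) ≈ 7.0°.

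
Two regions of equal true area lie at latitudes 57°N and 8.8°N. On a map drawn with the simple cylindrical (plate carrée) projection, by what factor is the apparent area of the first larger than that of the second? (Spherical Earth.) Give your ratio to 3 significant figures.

1.81

In the plate carrée (x = Rλ, y = Rφ), meridians are true-scale (h = 1) and parallels are stretched by k = sec φ.
Areal scale at 57°: h·k = 1.000 × 1.836 = 1.836.
Areal scale at 8.8°: h·k = 1.000 × 1.012 = 1.012.
Ratio = 1.836/1.012 ≈ 1.81.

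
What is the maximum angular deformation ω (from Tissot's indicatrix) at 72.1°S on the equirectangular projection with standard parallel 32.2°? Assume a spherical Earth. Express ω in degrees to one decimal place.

In the equirectangular projection with standard parallel φ₀ = 32.2° (x = Rλ cos φ₀, y = Rφ), meridians are true-scale (h = 1) and the parallel scale is k = cos φ₀ / cos φ.
At 72.1°: h = 1.000, k = 2.753; principal scales a = 2.753, b = 1.000.
sin(ω/2) = (a − b)/(a + b) = 1.753/3.753 = 0.4671, so ω = 2 arcsin(0.4671) ≈ 55.7°.

55.7°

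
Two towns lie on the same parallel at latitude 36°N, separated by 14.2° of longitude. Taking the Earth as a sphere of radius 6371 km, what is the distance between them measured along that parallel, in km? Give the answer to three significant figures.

Arc length along a parallel = R cos φ · Δλ (with Δλ in radians).
= 6371 × cos 36° × (14.2° × π/180) = 6371 × 0.8090 × 0.2478 ≈ 1280 km.

1280 km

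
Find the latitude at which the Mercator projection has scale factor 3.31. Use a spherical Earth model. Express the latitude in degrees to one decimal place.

Mercator scale is k = sec φ = 1/cos φ.
1/cos φ = 3.31  ⇒  cos φ = 0.3021  ⇒  φ = arccos(0.3021) ≈ 72.4°.

72.4°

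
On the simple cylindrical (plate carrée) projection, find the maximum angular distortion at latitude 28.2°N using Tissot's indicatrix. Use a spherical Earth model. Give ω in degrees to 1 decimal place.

7.2°

For the equirectangular projection with φ₀ = 0 (plate carrée), h = 1 along meridians and k = sec φ along parallels.
At 28.2°: h = 1.000, k = 1.135; principal scales a = 1.135, b = 1.000.
sin(ω/2) = (a − b)/(a + b) = 0.1347/2.135 = 0.06309, so ω = 2 arcsin(0.06309) ≈ 7.2°.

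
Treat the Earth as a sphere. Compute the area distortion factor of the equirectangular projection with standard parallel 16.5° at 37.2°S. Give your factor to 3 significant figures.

1.20

In the equirectangular projection with standard parallel φ₀ = 16.5° (x = Rλ cos φ₀, y = Rφ), meridians are true-scale (h = 1) and the parallel scale is k = cos φ₀ / cos φ.
Areal scale = h·k = 1 × cos φ₀ / cos φ; at 37.2°, h = 1.000, k = 1.204, so h·k = 1.204.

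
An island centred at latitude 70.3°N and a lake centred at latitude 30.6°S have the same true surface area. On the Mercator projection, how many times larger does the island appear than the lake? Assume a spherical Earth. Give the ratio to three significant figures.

6.52

Mercator areal scale is sec²φ.
At 70.3°: sec²(70.3°) = 1/0.3371² = 8.800.
At 30.6°: sec²(30.6°) = 1/0.8607² = 1.350.
Ratio = 8.800/1.350 = cos²(30.6°)/cos²(70.3°) ≈ 6.52.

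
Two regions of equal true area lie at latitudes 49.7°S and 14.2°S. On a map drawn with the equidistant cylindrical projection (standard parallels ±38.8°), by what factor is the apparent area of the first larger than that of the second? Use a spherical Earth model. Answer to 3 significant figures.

1.50

In the equirectangular projection with standard parallel φ₀ = 38.8° (x = Rλ cos φ₀, y = Rφ), meridians are true-scale (h = 1) and the parallel scale is k = cos φ₀ / cos φ.
Areal scale at 49.7°: h·k = 1.000 × 1.205 = 1.205.
Areal scale at 14.2°: h·k = 1.000 × 0.8039 = 0.8039.
Ratio = 1.205/0.8039 ≈ 1.50.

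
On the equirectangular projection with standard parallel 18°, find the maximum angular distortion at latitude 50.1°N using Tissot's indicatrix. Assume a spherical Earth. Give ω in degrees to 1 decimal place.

The equidistant cylindrical projection with φ₀ = 18° has h = 1 (meridians true) and k = cos φ₀ / cos φ along parallels.
At 50.1°: h = 1.000, k = 1.483; principal scales a = 1.483, b = 1.000.
sin(ω/2) = (a − b)/(a + b) = 0.4827/2.483 = 0.1944, so ω = 2 arcsin(0.1944) ≈ 22.4°.

22.4°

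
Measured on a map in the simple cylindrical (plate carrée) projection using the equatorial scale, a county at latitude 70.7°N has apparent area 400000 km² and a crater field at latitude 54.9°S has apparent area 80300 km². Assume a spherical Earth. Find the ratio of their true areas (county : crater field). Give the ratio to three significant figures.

2.86

On the plate carrée, areal scale = h·k = 1 × sec φ, so true area = apparent × cos φ.
True area of county: 400000 × cos(70.7°) = 400000 × 0.3305 = 132200 km².
True area of crater field: 80300 × cos(54.9°) = 80300 × 0.5750 = 46170 km².
Ratio = 132200 / 46170 ≈ 2.86.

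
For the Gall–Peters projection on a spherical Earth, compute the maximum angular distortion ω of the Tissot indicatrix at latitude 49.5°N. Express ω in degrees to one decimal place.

The Gall–Peters projection is cylindrical equal-area with φ₀ = 45°. A cylindrical equal-area projection with standard parallel φ₀ has meridian scale h = cos φ / cos φ₀ and parallel scale k = cos φ₀ / cos φ (so areas are preserved, h·k = 1).
At 49.5°: h = 0.9185, k = 1.089; principal scales a = 1.089, b = 0.9185.
sin(ω/2) = (a − b)/(a + b) = 0.1703/2.007 = 0.08485, so ω = 2 arcsin(0.08485) ≈ 9.7°.

9.7°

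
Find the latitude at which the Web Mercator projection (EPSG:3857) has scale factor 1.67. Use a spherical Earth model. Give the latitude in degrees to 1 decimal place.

53.2°

Mercator scale is k = sec φ = 1/cos φ.
1/cos φ = 1.67  ⇒  cos φ = 0.5988  ⇒  φ = arccos(0.5988) ≈ 53.2°.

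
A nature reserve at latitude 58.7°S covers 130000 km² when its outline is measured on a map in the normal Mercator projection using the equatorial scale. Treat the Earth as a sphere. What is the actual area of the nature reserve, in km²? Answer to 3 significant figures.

35100 km²

Mercator is conformal, so the point scale is isotropic: h = k = sec φ = 1/cos φ.
Areal scale = k² = sec²φ = 1/cos²(58.7°) = 1/0.5195² = 3.705.
True area = apparent / (areal scale) = 130000 / 3.705 ≈ 35100 km².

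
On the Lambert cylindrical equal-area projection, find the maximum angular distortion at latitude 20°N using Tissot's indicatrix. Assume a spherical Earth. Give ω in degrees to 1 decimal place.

The Lambert cylindrical equal-area projection is the cylindrical equal-area projection with its standard parallel at the equator (φ₀ = 0). Cylindrical equal-area (φ₀ = 0°): h = cos φ / cos 0° along meridians, k = cos 0° / cos φ along parallels; h·k = 1.
At 20°: h = 0.9397, k = 1.064; principal scales a = 1.064, b = 0.9397.
sin(ω/2) = (a − b)/(a + b) = 0.1245/2.004 = 0.06212, so ω = 2 arcsin(0.06212) ≈ 7.1°.

7.1°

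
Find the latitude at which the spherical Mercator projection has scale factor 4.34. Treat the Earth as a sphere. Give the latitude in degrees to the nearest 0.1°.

Mercator scale is k = sec φ = 1/cos φ.
1/cos φ = 4.34  ⇒  cos φ = 0.2304  ⇒  φ = arccos(0.2304) ≈ 76.7°.

76.7°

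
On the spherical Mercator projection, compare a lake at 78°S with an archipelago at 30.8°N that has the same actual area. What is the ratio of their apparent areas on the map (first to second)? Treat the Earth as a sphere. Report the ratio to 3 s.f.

Mercator areal scale is sec²φ.
At 78°: sec²(78°) = 1/0.2079² = 23.13.
At 30.8°: sec²(30.8°) = 1/0.8590² = 1.355.
Ratio = 23.13/1.355 = cos²(30.8°)/cos²(78°) ≈ 17.1.

17.1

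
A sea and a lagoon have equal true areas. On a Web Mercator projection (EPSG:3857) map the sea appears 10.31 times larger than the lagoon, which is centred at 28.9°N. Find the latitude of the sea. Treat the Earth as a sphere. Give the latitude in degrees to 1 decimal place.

74.2°

For equal true areas on Mercator, apparent areas scale as sec²φ, so the ratio is cos²φ₂ / cos²φ₁.
cos²φ₂ / cos²φ₁ = 10.31  ⇒  cos φ₁ = cos 28.9° / √10.31 = 0.8755/3.211 = 0.2727.
φ₁ = arccos(0.2727) ≈ 74.2°.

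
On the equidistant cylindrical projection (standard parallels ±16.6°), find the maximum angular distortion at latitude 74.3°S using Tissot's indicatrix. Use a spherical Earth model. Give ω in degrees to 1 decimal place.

The equidistant cylindrical projection with φ₀ = 16.6° has h = 1 (meridians true) and k = cos φ₀ / cos φ along parallels.
At 74.3°: h = 1.000, k = 3.541; principal scales a = 3.541, b = 1.000.
sin(ω/2) = (a − b)/(a + b) = 2.541/4.541 = 0.5596, so ω = 2 arcsin(0.5596) ≈ 68.1°.

68.1°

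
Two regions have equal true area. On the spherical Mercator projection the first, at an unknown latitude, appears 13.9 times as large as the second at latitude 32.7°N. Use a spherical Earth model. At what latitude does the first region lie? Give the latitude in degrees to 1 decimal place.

Mercator areal scale is sec²φ, so apparent-area ratio = sec²φ₁ / sec²φ₂ = cos²φ₂ / cos²φ₁.
cos²φ₂ / cos²φ₁ = 13.9  ⇒  cos φ₁ = cos 32.7° / √13.9 = 0.8415/3.728 = 0.2257.
φ₁ = arccos(0.2257) ≈ 77.0°.

77.0°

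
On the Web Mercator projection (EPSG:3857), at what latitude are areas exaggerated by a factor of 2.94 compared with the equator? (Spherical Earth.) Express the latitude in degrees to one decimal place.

Mercator areal scale is sec²φ.
sec²φ = 2.94  ⇒  cos²φ = 0.3401  ⇒  cos φ = 0.5832.
φ = arccos(0.5832) ≈ 54.3°.

54.3°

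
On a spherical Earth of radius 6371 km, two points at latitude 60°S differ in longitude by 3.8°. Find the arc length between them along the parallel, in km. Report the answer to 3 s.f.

Arc length along a parallel = R cos φ · Δλ (with Δλ in radians).
= 6371 × cos 60° × (3.8° × π/180) = 6371 × 0.5000 × 0.06632 ≈ 211 km.

211 km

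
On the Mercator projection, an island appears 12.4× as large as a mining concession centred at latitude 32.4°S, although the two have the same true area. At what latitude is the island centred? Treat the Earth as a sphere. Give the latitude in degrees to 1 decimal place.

For equal true areas on Mercator, apparent areas scale as sec²φ, so the ratio is cos²φ₂ / cos²φ₁.
cos²φ₂ / cos²φ₁ = 12.4  ⇒  cos φ₁ = cos 32.4° / √12.4 = 0.8443/3.521 = 0.2398.
φ₁ = arccos(0.2398) ≈ 76.1°.

76.1°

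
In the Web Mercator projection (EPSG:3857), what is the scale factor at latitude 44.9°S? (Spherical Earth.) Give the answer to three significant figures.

1.41

The Mercator projection is conformal; its linear scale factor is the same in every direction and equals sec φ = 1/cos φ.
k = 1/cos 44.9° = 1/0.7083 = 1.412.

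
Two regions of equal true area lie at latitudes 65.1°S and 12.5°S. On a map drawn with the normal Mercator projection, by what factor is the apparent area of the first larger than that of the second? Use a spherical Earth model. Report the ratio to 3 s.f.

5.38

Mercator is conformal with k = sec φ, so areal scale = k² = sec²φ.
At 65.1°: sec²(65.1°) = 1/0.4210² = 5.641.
At 12.5°: sec²(12.5°) = 1/0.9763² = 1.049.
Ratio = 5.641/1.049 = cos²(12.5°)/cos²(65.1°) ≈ 5.38.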